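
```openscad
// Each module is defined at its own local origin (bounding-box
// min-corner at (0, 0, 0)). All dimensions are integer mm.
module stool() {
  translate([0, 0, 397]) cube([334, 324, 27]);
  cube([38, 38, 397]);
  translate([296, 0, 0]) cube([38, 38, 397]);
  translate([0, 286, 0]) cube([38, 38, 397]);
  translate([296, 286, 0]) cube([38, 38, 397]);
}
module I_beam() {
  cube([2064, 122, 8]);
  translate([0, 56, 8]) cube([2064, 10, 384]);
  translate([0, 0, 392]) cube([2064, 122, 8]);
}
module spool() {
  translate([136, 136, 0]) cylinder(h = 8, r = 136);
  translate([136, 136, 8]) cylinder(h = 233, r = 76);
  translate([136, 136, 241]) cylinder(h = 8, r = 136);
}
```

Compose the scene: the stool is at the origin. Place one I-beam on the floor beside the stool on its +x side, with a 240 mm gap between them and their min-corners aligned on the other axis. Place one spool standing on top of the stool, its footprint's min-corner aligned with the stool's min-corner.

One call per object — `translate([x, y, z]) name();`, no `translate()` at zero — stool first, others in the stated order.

stool();
translate([574, 0, 0]) I_beam();
translate([0, 0, 424]) spool();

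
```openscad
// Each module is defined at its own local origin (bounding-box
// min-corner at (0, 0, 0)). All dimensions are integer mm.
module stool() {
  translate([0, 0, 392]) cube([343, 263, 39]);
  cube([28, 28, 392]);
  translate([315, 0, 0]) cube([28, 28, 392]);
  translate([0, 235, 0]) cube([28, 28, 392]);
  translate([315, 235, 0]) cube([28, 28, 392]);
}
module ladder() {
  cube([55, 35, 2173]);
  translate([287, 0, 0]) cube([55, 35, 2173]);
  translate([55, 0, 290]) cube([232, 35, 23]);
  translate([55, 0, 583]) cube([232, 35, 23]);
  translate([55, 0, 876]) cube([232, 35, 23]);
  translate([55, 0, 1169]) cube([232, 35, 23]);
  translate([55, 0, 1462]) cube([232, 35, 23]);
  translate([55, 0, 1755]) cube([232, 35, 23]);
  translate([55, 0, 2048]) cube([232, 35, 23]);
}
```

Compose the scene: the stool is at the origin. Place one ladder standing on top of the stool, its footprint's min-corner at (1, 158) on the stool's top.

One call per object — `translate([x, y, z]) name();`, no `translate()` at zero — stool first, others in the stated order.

stool();
translate([1, 158, 431]) ladder();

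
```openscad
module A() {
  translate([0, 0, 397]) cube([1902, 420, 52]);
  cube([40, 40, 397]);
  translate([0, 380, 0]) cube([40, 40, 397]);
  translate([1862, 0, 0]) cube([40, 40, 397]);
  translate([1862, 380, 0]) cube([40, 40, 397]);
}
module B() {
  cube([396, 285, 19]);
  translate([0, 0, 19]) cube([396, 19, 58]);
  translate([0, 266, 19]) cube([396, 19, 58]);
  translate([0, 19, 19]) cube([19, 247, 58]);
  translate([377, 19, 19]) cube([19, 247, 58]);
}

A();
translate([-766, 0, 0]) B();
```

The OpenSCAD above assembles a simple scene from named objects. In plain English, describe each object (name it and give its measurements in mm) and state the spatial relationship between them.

A is a bench: a 1902×420 mm seat slab, 52 mm thick, top at z = 449 mm, on four 40×40 mm square legs flush with the seat corners and standing on z = 0.

B is an open-topped rectangular box: outside dimensions 396×285×77 mm, with a uniform wall and base thickness of 19 mm. The base is a full 396×285 slab on the floor; four walls sit on top of the base. The front and back walls (the −y and +y sides) span the full width; the two side walls fit between them.

The open box is on the floor beside the bench on its −x side.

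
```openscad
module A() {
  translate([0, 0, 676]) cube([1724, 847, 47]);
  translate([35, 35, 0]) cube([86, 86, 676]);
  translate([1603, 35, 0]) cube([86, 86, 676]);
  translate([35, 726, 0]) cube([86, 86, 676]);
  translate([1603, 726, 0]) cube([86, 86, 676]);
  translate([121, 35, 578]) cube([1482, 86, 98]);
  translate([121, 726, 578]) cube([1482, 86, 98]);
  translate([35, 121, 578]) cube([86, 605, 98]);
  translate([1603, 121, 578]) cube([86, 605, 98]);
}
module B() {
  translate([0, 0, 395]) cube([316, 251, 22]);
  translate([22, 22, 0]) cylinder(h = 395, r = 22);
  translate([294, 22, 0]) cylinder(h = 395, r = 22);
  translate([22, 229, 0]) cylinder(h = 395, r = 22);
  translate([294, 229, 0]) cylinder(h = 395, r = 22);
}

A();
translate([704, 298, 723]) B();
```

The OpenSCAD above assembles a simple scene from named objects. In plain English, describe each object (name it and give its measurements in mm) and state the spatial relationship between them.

A is a rectangular dining table. The top is 1724×847×47 mm with its upper surface at z = 723 mm. It stands on four 86×86 mm square legs, each inset 35 mm from the nearest pair of top edges, running from the floor to the underside of the top. Four apron rails, 86 mm thick and 98 mm tall, run between adjacent legs with their top edges flush with the underside of the top and their outer faces flush with the legs' outer faces.

B is a four-legged stool. The seat is 316×251 mm, 22 mm thick, top at z = 417 mm. It stands on four round legs, each 44 mm in diameter, from z = 0 to the seat underside, each leg's axis is inset half a diameter from the nearest pair of seat edges (so the leg's bounding box is flush with the corner).

The stool is on top of the table, centred.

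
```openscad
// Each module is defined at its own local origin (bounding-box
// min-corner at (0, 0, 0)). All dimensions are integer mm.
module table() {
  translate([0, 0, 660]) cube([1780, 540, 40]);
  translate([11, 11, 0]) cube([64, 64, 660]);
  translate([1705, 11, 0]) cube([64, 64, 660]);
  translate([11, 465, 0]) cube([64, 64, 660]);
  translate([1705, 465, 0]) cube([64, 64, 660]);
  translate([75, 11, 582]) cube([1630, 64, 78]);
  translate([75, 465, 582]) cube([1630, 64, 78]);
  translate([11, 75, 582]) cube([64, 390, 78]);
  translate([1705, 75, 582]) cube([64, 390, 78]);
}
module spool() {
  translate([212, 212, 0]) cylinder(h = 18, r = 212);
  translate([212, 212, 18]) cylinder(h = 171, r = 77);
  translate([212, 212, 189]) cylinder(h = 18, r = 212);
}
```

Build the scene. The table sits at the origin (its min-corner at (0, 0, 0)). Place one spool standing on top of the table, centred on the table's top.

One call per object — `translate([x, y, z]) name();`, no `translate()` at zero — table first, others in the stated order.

table();
translate([678, 58, 700]) spool();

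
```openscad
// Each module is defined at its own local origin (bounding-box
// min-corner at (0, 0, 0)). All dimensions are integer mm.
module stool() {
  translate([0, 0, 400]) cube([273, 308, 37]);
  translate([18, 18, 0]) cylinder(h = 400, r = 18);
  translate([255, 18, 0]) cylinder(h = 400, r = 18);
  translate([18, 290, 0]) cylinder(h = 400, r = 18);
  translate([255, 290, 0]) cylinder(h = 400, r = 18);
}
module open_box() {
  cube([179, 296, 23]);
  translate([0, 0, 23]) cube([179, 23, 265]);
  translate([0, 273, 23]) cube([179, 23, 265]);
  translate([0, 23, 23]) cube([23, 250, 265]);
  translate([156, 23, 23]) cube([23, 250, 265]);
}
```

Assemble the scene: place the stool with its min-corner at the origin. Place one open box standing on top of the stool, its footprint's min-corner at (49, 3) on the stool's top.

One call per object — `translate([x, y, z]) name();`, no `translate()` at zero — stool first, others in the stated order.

stool();
translate([49, 3, 437]) open_box();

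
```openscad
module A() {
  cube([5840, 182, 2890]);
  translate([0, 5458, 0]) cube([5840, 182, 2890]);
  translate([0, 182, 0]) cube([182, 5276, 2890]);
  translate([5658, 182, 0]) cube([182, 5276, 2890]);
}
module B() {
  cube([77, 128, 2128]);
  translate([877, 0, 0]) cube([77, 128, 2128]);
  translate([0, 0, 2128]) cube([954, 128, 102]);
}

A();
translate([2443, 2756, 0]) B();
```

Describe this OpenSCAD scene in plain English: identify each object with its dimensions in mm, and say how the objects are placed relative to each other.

A is a box-shaped house frame (walls only): outside footprint 5840×5640 mm, wall height 2890 mm, wall thickness 182 mm. The two y-facing walls run the full x-width; the two x-facing walls fit between the inner faces of the y-facing walls.

B is a door frame. The clear opening is 800 mm wide and 2128 mm high. Two 77 mm wide jambs, 128 mm deep, stand either side of the opening from the floor to the top of the opening. A 102 mm thick head sits across the top of both jambs, spanning the full outside width of the frame.

The door frame sits inside the house frame, centred.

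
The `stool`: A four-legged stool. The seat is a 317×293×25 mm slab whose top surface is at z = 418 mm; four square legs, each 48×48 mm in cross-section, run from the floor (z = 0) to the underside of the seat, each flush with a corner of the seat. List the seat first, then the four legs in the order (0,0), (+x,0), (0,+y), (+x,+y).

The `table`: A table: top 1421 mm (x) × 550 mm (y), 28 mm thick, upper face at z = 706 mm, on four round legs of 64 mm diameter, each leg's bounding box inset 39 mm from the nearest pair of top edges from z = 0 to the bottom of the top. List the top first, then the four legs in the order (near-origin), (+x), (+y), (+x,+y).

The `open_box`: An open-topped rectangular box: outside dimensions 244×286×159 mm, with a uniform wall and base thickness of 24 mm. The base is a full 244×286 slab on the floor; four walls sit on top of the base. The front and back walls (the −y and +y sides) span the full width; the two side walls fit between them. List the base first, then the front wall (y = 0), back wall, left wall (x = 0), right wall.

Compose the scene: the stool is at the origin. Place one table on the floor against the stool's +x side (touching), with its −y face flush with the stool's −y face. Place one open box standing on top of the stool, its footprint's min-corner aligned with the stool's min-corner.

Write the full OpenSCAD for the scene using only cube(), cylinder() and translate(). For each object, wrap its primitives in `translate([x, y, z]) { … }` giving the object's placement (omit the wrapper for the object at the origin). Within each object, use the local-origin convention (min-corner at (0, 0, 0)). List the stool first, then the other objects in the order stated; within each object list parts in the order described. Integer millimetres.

translate([0, 0, 393]) cube([317, 293, 25]);
cube([48, 48, 393]);
translate([269, 0, 0]) cube([48, 48, 393]);
translate([0, 245, 0]) cube([48, 48, 393]);
translate([269, 245, 0]) cube([48, 48, 393]);
translate([317, 0, 0]) {
  translate([0, 0, 678]) cube([1421, 550, 28]);
  translate([71, 71, 0]) cylinder(h = 678, r = 32);
  translate([1350, 71, 0]) cylinder(h = 678, r = 32);
  translate([71, 479, 0]) cylinder(h = 678, r = 32);
  translate([1350, 479, 0]) cylinder(h = 678, r = 32);
}
translate([0, 0, 418]) {
  cube([244, 286, 24]);
  translate([0, 0, 24]) cube([244, 24, 135]);
  translate([0, 262, 24]) cube([244, 24, 135]);
  translate([0, 24, 24]) cube([24, 238, 135]);
  translate([220, 24, 24]) cube([24, 238, 135]);
}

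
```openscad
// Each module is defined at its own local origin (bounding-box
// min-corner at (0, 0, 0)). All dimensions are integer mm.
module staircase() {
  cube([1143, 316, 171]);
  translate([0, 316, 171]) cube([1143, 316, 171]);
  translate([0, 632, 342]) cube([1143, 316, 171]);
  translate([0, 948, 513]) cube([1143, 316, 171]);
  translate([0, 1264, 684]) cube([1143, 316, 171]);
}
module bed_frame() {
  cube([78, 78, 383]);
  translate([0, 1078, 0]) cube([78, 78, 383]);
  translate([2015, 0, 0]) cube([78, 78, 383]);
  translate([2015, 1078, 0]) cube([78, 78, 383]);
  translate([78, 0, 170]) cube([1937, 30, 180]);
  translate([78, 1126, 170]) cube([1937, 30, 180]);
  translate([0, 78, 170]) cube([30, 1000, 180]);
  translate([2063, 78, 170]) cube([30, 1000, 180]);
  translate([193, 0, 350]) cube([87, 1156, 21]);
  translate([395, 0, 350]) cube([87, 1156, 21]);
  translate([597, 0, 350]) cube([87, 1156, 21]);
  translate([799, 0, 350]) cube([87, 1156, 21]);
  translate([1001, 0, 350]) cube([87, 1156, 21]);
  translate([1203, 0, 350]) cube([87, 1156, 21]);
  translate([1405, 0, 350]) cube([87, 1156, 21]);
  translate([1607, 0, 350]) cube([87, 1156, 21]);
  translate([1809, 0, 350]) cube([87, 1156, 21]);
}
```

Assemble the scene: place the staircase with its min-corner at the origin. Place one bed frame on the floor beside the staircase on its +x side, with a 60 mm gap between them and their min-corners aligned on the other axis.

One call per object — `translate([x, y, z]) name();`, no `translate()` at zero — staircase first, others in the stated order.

staircase();
translate([1203, 0, 0]) bed_frame();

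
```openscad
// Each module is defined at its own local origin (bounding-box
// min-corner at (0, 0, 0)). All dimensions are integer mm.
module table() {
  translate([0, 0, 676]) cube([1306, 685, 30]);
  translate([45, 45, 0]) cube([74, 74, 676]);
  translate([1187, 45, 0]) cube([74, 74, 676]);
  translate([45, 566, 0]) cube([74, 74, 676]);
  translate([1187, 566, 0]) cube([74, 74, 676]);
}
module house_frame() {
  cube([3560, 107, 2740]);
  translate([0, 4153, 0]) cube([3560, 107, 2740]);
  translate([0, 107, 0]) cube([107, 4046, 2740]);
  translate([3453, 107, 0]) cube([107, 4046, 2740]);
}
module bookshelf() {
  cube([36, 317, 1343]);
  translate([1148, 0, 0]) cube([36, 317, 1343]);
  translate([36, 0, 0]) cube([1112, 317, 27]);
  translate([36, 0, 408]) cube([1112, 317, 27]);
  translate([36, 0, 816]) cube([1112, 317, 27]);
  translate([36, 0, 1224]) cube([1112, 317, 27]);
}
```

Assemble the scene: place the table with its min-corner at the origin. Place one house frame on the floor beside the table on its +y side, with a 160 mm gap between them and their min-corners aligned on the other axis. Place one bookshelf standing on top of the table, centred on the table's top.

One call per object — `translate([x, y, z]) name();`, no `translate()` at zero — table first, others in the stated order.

table();
translate([0, 845, 0]) house_frame();
translate([61, 184, 706]) bookshelf();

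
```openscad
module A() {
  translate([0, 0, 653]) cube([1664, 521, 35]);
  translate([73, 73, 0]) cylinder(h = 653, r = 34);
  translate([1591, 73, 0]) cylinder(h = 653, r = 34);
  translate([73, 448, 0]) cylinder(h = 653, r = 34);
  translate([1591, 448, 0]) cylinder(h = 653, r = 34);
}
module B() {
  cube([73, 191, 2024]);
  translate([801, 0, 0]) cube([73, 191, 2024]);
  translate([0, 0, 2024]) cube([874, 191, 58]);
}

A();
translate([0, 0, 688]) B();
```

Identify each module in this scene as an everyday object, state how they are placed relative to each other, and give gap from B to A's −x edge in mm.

A is a table. B is a door frame. The door frame is on top of the table. The gap from the door frame to the table's −x edge is 0 mm.

The door frame's min-x is at 0; the table's min-x is 0; gap = 0 mm.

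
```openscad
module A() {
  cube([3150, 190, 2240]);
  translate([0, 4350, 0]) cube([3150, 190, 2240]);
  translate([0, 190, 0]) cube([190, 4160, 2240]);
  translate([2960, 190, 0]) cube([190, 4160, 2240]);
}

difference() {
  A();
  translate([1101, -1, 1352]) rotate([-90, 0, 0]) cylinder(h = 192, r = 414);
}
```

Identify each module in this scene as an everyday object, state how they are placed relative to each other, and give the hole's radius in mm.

A is a house frame. The house frame has a circular hole through its front wall. The hole's radius is 414 mm.

The subtracted cylinder has r = 414 mm.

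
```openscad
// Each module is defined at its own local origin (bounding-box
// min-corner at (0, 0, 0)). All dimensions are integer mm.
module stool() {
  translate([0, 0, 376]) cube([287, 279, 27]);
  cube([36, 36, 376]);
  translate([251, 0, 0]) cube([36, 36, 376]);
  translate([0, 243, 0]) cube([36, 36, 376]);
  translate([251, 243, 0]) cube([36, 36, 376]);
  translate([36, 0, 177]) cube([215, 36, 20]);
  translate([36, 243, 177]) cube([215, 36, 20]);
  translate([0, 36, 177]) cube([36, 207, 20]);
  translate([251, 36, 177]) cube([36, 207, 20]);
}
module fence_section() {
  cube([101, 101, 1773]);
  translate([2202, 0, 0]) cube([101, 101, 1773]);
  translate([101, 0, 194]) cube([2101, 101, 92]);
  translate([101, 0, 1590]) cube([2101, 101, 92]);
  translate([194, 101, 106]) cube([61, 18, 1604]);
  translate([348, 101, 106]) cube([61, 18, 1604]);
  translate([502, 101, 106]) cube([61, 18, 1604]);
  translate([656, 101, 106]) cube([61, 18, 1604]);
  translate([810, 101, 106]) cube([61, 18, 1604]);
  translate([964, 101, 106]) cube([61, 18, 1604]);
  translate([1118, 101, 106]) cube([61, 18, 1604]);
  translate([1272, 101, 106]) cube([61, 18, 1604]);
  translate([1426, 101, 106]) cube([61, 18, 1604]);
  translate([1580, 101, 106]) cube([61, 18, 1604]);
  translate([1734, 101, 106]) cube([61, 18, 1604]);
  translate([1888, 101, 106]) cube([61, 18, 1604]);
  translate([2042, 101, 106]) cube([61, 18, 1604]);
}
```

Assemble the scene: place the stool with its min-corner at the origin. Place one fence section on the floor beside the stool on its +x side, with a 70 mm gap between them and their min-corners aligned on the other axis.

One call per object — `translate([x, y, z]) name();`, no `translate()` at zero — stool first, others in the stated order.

stool();
translate([357, 0, 0]) fence_section();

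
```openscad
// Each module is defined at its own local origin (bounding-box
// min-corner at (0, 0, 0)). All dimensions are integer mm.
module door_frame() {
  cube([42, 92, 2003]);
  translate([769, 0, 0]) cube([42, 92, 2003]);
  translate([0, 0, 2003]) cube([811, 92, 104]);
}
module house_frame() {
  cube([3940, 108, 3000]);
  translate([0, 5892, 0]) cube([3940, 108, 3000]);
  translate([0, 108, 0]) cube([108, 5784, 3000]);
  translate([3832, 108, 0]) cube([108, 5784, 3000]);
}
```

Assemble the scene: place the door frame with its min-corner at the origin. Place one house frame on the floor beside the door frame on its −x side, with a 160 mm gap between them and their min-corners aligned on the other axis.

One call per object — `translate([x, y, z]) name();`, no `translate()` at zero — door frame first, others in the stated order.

door_frame();
translate([-4100, 0, 0]) house_frame();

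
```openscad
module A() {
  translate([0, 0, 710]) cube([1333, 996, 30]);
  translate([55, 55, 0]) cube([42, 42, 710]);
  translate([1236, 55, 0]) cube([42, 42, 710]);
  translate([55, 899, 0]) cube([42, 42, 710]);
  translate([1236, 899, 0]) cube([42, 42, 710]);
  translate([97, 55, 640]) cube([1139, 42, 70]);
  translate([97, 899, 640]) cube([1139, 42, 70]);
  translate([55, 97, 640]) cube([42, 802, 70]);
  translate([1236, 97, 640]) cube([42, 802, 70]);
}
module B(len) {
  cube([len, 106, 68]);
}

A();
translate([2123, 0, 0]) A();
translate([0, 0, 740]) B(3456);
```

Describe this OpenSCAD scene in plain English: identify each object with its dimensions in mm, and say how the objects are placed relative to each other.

A is a table with a 1333×996 mm rectangular top, 30 mm thick, top surface at z = 740 mm, supported by four 42×42 mm square legs, each inset 55 mm from the nearest pair of top edges, running from the floor. Four apron rails, 42 mm thick and 70 mm tall, run between adjacent legs with their top edges flush with the underside of the top and their outer faces flush with the legs' outer faces.

B is a rectangular beam 3456 mm long (x), 106 mm deep (y), 68 mm thick (z).

The beam spans the tops of two tables placed 790 mm apart, resting at z = 740 mm.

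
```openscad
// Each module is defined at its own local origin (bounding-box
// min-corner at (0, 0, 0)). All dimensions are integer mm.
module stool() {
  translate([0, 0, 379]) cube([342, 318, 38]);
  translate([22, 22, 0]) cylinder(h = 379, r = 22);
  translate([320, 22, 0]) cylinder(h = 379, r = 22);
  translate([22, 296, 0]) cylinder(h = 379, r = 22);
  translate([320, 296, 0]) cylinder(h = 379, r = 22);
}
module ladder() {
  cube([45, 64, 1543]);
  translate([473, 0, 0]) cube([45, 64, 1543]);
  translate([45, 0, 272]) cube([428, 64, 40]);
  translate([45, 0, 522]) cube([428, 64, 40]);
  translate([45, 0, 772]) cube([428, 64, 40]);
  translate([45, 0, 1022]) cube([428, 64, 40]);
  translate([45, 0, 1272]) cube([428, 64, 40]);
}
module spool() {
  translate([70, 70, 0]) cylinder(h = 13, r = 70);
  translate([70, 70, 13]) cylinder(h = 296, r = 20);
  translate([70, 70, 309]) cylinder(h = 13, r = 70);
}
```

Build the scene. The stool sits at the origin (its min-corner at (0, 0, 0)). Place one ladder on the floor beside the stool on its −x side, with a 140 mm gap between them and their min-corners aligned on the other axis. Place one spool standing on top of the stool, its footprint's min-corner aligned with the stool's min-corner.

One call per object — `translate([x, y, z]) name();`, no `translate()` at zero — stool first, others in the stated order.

stool();
translate([-658, 0, 0]) ladder();
translate([0, 0, 417]) spool();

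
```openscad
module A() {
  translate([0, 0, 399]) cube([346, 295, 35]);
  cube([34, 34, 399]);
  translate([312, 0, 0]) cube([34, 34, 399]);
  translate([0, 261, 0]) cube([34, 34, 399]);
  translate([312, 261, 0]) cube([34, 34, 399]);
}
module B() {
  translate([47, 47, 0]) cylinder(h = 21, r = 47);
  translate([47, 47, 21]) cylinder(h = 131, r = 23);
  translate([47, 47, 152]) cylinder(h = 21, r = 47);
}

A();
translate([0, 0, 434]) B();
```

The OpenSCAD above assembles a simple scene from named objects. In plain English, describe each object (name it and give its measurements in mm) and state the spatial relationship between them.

A is a four-legged stool. The seat is 346×295 mm, 35 mm thick, top at z = 434 mm. It stands on four square legs, each 34×34 mm in cross-section, from z = 0 to the seat underside, each flush with a corner of the seat.

B is a spool: two coaxial disc flanges of radius 47 mm and thickness 21 mm, joined by a core cylinder of radius 23 mm and height 131 mm. The lower flange rests on z = 0 and the three cylinders share a vertical axis.

The spool is on top of the stool.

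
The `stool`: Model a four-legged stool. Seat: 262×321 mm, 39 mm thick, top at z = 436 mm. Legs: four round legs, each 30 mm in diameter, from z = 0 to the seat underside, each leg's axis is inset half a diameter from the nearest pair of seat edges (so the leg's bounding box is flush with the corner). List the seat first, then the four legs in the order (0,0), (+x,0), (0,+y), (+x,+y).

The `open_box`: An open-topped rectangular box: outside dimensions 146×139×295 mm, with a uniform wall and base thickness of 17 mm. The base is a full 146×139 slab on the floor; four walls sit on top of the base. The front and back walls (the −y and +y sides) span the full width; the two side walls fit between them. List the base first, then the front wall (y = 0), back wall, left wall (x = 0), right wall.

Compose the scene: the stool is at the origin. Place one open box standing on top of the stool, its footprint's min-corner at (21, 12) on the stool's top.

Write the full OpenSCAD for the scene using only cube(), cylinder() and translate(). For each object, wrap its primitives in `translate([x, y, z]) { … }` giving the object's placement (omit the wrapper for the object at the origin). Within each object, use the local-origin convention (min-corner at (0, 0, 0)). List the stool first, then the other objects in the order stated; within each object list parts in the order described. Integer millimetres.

translate([0, 0, 397]) cube([262, 321, 39]);
translate([15, 15, 0]) cylinder(h = 397, r = 15);
translate([247, 15, 0]) cylinder(h = 397, r = 15);
translate([15, 306, 0]) cylinder(h = 397, r = 15);
translate([247, 306, 0]) cylinder(h = 397, r = 15);
translate([21, 12, 436]) {
  cube([146, 139, 17]);
  translate([0, 0, 17]) cube([146, 17, 278]);
  translate([0, 122, 17]) cube([146, 17, 278]);
  translate([0, 17, 17]) cube([17, 105, 278]);
  translate([129, 17, 17]) cube([17, 105, 278]);
}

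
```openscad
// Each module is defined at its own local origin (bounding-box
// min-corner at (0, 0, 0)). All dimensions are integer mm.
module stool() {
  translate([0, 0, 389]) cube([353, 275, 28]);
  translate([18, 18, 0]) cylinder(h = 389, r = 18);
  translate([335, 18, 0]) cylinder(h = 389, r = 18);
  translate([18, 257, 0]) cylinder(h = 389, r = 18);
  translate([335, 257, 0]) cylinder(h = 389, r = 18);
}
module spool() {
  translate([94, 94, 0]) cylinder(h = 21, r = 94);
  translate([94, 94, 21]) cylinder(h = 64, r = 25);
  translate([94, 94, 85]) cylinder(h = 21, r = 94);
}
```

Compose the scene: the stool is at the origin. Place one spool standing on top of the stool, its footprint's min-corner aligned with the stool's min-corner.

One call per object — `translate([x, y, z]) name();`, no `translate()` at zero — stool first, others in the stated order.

stool();
translate([0, 0, 417]) spool();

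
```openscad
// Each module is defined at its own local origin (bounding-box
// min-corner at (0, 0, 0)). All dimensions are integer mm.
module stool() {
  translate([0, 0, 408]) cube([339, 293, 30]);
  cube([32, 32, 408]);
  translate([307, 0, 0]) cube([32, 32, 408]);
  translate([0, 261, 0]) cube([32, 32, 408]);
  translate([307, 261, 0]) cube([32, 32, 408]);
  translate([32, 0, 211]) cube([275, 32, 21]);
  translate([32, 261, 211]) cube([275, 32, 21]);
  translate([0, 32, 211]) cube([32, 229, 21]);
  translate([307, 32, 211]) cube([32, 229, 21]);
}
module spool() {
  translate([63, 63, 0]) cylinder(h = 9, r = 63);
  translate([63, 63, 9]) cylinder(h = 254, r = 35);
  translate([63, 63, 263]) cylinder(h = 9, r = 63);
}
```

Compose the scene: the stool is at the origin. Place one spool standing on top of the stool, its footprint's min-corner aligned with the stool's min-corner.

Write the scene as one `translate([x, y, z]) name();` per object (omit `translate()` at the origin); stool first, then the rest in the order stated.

stool();
translate([0, 0, 438]) spool();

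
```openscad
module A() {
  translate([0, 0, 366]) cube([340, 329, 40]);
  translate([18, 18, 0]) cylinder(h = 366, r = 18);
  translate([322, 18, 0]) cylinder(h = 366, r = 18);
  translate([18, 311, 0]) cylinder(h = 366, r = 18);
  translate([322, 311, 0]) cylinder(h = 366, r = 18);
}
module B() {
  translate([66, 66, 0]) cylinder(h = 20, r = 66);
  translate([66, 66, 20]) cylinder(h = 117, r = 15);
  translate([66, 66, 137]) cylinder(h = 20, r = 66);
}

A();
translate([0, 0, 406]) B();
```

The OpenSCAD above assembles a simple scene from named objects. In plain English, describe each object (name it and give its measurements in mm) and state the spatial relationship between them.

A is a four-legged stool. The seat is 340×329 mm, 40 mm thick, top at z = 406 mm. It stands on four round legs, each 36 mm in diameter, from z = 0 to the seat underside, each leg's axis is inset half a diameter from the nearest pair of seat edges (so the leg's bounding box is flush with the corner).

B is a spool: two coaxial disc flanges of radius 66 mm and thickness 20 mm, joined by a core cylinder of radius 15 mm and height 117 mm. The lower flange rests on z = 0 and the three cylinders share a vertical axis.

The spool is on top of the stool.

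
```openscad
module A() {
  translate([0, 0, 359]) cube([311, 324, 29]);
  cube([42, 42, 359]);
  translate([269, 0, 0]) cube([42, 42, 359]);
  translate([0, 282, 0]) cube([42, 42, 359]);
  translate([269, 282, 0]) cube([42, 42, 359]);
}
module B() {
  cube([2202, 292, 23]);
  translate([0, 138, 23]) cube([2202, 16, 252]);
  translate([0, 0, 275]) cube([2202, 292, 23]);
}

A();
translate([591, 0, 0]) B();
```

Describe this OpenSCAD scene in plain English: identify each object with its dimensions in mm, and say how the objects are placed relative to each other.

A is a four-legged stool. The seat is 311×324 mm, 29 mm thick, top at z = 388 mm. It stands on four square legs, each 42×42 mm in cross-section, from z = 0 to the seat underside, each flush with a corner of the seat.

B is an I-beam lying along x, 2202 mm long. Overall section height 298 mm. Two flanges 292 mm wide (y) and 23 mm thick, one on the floor and one at the top; a web 16 mm thick runs between them, centred on the flange width.

The I-beam is on the floor beside the stool on its +x side.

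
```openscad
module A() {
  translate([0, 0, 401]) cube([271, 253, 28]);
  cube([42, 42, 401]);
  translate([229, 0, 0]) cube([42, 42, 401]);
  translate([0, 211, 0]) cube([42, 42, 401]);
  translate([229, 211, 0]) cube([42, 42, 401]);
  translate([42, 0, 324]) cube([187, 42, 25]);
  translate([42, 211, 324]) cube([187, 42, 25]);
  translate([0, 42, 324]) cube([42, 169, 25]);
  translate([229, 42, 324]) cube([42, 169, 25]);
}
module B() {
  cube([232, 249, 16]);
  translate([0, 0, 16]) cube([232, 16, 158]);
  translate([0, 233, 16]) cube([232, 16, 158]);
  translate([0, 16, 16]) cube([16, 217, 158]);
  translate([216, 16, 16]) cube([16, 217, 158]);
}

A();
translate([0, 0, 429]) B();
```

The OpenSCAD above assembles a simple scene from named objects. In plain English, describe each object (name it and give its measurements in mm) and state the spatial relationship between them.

A is a simple wooden stool: a rectangular seat 271 mm (x) by 253 mm (y), 28 mm thick, top face at z = 429 mm, on four square legs, each 42×42 mm in cross-section. The legs rest on z = 0, each flush with a corner of the seat. Four stretchers, 42 mm wide and 25 mm tall, connect adjacent legs with their undersides at z = 324 mm, each running between the inner faces of the legs it joins and aligned with the legs' outer faces on the other axis.

B is an open-topped rectangular box: outside dimensions 232×249×174 mm, with a uniform wall and base thickness of 16 mm. The base is a full 232×249 slab on the floor; four walls sit on top of the base. The front and back walls (the −y and +y sides) span the full width; the two side walls fit between them.

The open box is on top of the stool.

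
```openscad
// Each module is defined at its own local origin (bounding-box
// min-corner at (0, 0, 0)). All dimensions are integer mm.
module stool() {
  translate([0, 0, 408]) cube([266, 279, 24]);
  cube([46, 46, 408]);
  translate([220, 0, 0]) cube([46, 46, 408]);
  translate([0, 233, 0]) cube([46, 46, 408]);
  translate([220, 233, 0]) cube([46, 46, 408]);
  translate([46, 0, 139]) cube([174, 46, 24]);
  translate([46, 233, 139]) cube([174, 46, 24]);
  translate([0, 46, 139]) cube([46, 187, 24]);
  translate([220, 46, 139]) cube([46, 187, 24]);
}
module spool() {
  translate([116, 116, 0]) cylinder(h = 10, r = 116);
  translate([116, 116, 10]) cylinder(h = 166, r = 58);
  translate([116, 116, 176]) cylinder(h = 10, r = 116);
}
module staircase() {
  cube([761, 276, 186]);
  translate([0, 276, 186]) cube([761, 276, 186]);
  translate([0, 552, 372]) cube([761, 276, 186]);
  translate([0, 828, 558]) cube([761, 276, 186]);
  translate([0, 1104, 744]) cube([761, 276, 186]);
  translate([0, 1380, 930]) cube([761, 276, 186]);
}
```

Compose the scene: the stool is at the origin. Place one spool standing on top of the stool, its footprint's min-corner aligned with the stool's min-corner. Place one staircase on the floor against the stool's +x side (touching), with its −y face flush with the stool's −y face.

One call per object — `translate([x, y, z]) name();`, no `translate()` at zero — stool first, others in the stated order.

stool();
translate([0, 0, 432]) spool();
translate([266, 0, 0]) staircase();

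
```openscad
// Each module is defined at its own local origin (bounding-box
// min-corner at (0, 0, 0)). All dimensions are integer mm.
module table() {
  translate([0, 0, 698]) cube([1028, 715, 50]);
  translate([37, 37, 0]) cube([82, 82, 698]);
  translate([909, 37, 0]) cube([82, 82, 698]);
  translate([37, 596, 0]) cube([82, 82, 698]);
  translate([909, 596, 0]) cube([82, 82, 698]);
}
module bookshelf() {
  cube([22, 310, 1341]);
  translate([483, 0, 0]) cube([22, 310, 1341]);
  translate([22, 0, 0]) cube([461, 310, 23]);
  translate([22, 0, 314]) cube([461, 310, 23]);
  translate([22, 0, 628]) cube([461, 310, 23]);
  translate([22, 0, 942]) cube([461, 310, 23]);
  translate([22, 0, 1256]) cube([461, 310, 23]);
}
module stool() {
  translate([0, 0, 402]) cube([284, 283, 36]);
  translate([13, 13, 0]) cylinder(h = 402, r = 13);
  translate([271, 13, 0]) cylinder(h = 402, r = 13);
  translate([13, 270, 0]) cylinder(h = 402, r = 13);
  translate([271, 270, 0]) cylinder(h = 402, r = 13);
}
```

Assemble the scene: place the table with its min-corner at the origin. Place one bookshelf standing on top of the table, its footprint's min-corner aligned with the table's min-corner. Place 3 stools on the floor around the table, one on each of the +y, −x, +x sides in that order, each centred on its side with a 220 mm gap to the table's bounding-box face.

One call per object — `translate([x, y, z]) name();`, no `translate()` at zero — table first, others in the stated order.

table();
translate([0, 0, 748]) bookshelf();
translate([372, 935, 0]) stool();
translate([-504, 216, 0]) stool();
translate([1248, 216, 0]) stool();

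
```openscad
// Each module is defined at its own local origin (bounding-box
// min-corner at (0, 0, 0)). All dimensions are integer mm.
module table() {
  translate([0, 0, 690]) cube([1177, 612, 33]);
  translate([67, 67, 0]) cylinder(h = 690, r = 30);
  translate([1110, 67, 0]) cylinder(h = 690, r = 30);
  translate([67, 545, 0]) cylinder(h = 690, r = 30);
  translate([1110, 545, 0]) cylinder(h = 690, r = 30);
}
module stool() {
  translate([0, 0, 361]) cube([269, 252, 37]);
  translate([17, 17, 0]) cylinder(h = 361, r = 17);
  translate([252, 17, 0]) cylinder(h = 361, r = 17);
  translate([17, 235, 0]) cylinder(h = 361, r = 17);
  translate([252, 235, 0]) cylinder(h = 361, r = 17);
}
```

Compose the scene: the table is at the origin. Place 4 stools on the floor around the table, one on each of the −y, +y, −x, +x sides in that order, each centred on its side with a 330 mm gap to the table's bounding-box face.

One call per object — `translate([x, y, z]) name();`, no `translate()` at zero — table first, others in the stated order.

table();
translate([454, -582, 0]) stool();
translate([454, 942, 0]) stool();
translate([-599, 180, 0]) stool();
translate([1507, 180, 0]) stool();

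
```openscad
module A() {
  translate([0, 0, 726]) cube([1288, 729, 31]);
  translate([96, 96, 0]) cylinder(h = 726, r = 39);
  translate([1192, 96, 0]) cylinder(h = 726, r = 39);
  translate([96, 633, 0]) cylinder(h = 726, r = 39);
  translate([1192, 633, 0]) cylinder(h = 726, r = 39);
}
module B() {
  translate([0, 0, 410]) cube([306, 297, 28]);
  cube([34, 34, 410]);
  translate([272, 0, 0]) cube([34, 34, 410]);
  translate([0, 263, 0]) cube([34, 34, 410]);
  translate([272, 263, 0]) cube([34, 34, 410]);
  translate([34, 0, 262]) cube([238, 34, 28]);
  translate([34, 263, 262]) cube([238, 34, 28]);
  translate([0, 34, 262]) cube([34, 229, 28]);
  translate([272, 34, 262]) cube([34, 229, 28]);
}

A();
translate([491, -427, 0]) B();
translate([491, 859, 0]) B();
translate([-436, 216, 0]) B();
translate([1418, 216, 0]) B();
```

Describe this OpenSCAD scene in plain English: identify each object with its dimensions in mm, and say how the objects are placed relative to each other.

A is a table: top 1288 mm (x) × 729 mm (y), 31 mm thick, upper face at z = 757 mm, on four round legs of 78 mm diameter, each leg's bounding box inset 57 mm from the nearest pair of top edges, running from z = 0 to the bottom of the top.

B is a simple wooden stool: a rectangular seat 306 mm (x) by 297 mm (y), 28 mm thick, top face at z = 438 mm, on four square legs, each 34×34 mm in cross-section. The legs rest on z = 0, each flush with a corner of the seat. Four stretchers, 34 mm wide and 28 mm tall, connect adjacent legs with their undersides at z = 262 mm, each running between the inner faces of the legs it joins and aligned with the legs' outer faces on the other axis.

Four stools sit around the table at the −y, +y, −x, +x sides.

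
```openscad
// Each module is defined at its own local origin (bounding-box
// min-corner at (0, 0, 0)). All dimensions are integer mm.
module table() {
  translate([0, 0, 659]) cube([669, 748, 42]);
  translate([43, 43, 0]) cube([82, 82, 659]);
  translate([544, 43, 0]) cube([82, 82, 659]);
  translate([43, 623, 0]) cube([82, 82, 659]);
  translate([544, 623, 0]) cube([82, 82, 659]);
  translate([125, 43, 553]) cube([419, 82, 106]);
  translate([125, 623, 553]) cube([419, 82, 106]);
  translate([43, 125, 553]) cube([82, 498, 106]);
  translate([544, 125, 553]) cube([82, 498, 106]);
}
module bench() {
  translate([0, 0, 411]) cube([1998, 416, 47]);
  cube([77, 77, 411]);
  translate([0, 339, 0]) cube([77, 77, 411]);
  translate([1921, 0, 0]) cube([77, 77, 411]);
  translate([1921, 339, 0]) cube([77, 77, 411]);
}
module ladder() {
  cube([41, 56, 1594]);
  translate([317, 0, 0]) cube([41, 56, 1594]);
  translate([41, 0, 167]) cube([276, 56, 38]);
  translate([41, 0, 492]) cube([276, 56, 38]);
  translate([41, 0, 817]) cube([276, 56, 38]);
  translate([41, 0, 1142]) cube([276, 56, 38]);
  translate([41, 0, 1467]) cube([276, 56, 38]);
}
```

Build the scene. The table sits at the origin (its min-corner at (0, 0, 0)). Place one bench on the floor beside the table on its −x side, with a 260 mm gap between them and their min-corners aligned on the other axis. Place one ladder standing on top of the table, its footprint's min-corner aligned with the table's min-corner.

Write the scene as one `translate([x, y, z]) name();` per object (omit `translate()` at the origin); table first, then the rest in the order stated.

table();
translate([-2258, 0, 0]) bench();
translate([0, 0, 701]) ladder();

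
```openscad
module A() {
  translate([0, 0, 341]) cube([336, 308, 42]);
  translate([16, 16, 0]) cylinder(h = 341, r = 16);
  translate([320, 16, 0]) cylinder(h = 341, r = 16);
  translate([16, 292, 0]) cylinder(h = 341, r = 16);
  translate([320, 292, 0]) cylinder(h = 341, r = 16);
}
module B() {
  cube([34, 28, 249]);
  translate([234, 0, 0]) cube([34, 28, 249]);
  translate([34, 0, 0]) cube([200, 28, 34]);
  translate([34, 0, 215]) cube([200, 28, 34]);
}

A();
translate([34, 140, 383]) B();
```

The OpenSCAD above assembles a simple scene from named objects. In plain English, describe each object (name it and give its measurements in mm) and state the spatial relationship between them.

A is a simple wooden stool: a rectangular seat 336 mm (x) by 308 mm (y), 42 mm thick, top face at z = 383 mm, on four round legs, each 32 mm in diameter. The legs rest on z = 0, each leg's axis is inset half a diameter from the nearest pair of seat edges (so the leg's bounding box is flush with the corner).

B is a picture frame with a 200×181 mm rectangular opening (x by z) and a uniform 34 mm border on every side. Frame depth is 28 mm along y. It is built from two vertical stiles running the full outside height and two horizontal rails spanning the gap between the stiles.

The picture frame is on top of the stool, centred.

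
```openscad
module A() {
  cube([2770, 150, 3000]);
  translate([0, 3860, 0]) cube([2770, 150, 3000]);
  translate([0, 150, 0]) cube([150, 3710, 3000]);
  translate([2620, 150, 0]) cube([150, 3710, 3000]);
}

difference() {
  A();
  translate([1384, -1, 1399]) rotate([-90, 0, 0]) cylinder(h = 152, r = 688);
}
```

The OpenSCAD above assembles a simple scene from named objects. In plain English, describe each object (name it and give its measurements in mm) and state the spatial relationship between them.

A is the wall frame of a small rectangular building: four walls, each 3000 mm tall and 150 mm thick, enclosing a footprint 2770 mm (x) by 4010 mm (y) outside-to-outside, with no floor or roof. The front and back walls (the −y and +y sides) span the full width; the two side walls fit between them.

The house frame has a circular hole of radius 688 mm through its front wall, centred at (x = 1384, z = 1399).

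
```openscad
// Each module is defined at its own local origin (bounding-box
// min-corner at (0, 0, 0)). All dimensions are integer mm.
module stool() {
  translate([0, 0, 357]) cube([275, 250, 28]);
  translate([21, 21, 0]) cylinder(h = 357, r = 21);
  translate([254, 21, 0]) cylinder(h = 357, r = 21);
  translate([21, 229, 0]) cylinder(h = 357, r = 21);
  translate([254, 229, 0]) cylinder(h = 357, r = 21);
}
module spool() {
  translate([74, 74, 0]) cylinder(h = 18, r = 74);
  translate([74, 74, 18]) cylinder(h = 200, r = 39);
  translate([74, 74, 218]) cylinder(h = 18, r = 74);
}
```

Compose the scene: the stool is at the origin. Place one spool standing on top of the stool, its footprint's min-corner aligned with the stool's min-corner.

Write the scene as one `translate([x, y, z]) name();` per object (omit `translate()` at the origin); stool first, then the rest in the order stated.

stool();
translate([0, 0, 385]) spool();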